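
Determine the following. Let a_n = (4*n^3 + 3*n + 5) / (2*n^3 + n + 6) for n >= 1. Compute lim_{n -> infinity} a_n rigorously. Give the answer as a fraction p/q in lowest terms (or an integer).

Divide numerator and denominator by n^3, the highest power:
numerator / n^3 = 4 + 3/n^2 + 5/n^3
denominator / n^3 = 2 + n^(-2) + 6/n^3
As n -> infinity, all terms of the form c/n^k (k >= 1) tend to 0.
So numerator / n^3 -> 4 and denominator / n^3 -> 2.
Therefore lim a_n = 2.

2


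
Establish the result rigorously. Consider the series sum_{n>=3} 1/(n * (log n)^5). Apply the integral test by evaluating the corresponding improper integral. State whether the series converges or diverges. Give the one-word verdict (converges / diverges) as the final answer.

Let f(x) = 1/(x*log(x)^5). Then f is positive, continuous, and decreasing on [3, infinity), so the integral test applies.
Compute the improper integral int_{3}^infinity f(x) dx:
  antiderivative F(x) = -1/(4*log(x)^4).
  F(x) -> 0 as x -> infinity.  int = 0 - F(3) = 1/(4*log(3)^4) < infinity. By the integral test, the series converges.

converges


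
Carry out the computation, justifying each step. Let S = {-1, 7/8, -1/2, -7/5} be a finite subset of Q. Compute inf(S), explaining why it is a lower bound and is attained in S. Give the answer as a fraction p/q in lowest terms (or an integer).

S is finite, so inf(S) = min(S).
Sorted increasing:
-7/5, -1, -1/2, 7/8
The extremum is -7/5.
For every x in S, x >= -7/5. And -7/5 is in S, so it is attained.
Therefore inf(S) = -7/5.

-7/5


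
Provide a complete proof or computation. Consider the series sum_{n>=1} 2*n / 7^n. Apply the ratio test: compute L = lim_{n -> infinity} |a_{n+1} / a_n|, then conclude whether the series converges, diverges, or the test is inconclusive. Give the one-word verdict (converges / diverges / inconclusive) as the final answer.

Let a_n denote the general term. Form the ratio a_{n+1}/a_n and simplify:
a_{n+1}/a_n = (n + 1)/(7*n)
Take the limit as n -> infinity: L = 1/7.
Since L = 1/7 < 1, the ratio test implies the series converges.

converges


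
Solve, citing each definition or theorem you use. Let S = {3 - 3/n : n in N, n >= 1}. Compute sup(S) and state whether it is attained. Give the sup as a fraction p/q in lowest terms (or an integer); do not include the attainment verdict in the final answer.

Analysis:
- Values: 0, 3/2, 2, 9/4, ... strictly increasing.
- Minimum is 0 (n=1); inf = 0 (attained).
- 3 - 3/n -> 3 from below; sup = 3, not attained.
Conclusion: sup(S) = 3, not attained in S.

3


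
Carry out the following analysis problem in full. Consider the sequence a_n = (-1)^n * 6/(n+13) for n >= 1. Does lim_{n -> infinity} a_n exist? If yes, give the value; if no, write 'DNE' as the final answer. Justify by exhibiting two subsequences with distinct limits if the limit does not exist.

Examine the behaviour of a_n along subsequences.
Even-n subsequence a_{2k} = 6/(2k+13) -> 0. Odd-n subsequence a_{2k+1} = -6/(2k+14) -> 0. Both tend to 0, which suggests the limit is 0; verify directly.
|a_n - 0| = 6/(n+13) < 6/n for every n >= 1.
Given epsilon > 0, choose a positive integer N > 6/epsilon. Then for all n >= N, |a_n| < 6/n <= 6/N < epsilon.
So by the definition of the limit, lim a_n exists and equals 0.

0


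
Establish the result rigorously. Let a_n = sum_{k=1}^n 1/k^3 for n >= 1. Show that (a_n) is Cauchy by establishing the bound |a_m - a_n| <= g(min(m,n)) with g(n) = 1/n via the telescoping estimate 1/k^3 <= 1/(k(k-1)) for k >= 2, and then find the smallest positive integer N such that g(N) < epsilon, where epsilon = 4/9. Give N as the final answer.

For m > n >= 1: |a_m - a_n| = sum_{k=n+1}^m 1/k^3.
Use 1/k^3 <= 1/(k(k-1)) = 1/(k-1) - 1/k for k >= 2 (which holds since k^3 >= k^2 >= k(k-1) for k >= 2):
sum_{k=n+1}^m 1/k^3 <= sum_{k=n+1}^m (1/(k-1) - 1/k) = 1/n - 1/m <= 1/n.
By symmetry the same bound holds with n,m swapped, so |a_m - a_n| <= 1/min(m,n) = g(min(m,n)). Since g(n) -> 0, (a_n) is Cauchy.
Now solve g(N) < 4/9: 1/N < 4/9 <=> N > 1/(4/9) = 9/4.
The smallest integer strictly greater than 9/4 is N = 3.
Check: g(3) = 1/3 < 4/9; g(2) = 1/2 >= 4/9. So N = 3.

3


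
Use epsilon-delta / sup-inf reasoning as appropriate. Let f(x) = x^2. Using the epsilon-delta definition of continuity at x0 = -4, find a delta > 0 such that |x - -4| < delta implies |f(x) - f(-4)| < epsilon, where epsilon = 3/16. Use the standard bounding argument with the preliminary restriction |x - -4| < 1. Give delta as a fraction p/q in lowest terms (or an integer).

Factor: |x^2 - (-4)^2| = |x - -4| * |x + -4|.
Impose |x - -4| < 1 first. Then |x + -4| = |(x - -4) + 2*(-4)| <= |x - -4| + 2*|-4| < 1 + 8 = 9.
So |x^2 - (-4)^2| < delta * 9.
We need delta * 9 <= 3/16, i.e. delta <= 3/16/9 = 1/48.
Since 1/48 < 1, this is tighter than 1; take delta = 1/48.
So delta = 1/48 works.

1/48


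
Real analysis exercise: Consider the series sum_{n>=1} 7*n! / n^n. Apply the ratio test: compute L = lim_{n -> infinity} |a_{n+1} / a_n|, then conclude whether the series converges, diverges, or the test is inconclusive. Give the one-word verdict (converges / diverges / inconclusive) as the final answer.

Let a_n denote the general term. Form the ratio a_{n+1}/a_n and simplify:
a_{n+1}/a_n = (n/(n + 1))^n
Take the limit as n -> infinity: L = exp(-1).
Since L = exp(-1) < 1, the ratio test implies the series converges.

converges


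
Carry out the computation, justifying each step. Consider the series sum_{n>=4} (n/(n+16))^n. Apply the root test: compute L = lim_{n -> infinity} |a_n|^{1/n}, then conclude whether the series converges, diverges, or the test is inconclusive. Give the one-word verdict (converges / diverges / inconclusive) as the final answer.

Let a_n denote the general term. Form |a_n|^(1/n) and simplify:
|a_n|^(1/n) = n/(n + 16)
Take the limit as n -> infinity: L = 1.
Since L = 1, the root test is inconclusive. (In fact a_n = (n/(n+16))^n -> e^(-16) != 0, so the nth-term test shows divergence; but the root test itself gives no conclusion.)

inconclusive


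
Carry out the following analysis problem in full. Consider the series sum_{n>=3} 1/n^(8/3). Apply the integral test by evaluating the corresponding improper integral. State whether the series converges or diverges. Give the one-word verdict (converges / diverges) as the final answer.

Let f(x) = x^(-8/3). Then f is positive, continuous, and decreasing on [3, infinity), so the integral test applies.
Compute the improper integral int_{3}^infinity f(x) dx:
  antiderivative F(x) = -3/(5*x^(5/3)).
  As x -> infinity, F(x) -> 0 (since p = 8/3 > 1).
  So int = F(infinity) - F(3) = 0 - (-3^(1/3)/15) = 3^(1/3)/15.
  Finite, so by the integral test, the series converges.

converges


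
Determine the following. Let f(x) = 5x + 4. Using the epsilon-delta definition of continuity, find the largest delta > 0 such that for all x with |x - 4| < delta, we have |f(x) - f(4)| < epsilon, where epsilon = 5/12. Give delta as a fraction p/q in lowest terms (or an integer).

We compute f(4) = 5*(4) + 4 = 24.
|f(x) - f(4)| = |5x + 4 - (24)| = |5(x - 4)| = 5|x - 4|.
We need 5|x - 4| < 5/12, i.e. |x - 4| < 5/12 / 5 = 1/12.
So any delta <= 1/12 works. Conversely, if delta > 1/12, then x = 4 + 1/12 satisfies |x - 4| = 1/12 < delta but |f(x) - f(4)| = 5 * 1/12 = 5/12, which is not < 5/12; so no larger delta works.
Hence the largest such delta is 1/12.

1/12


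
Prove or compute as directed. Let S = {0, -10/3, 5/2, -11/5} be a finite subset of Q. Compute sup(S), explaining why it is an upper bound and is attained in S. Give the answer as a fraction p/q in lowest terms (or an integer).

S is finite, so sup(S) = max(S).
Sorted decreasing:
5/2, 0, -11/5, -10/3
The extremum is 5/2.
For every x in S, x <= 5/2. And 5/2 is in S, so it is attained.
Therefore sup(S) = 5/2.

5/2


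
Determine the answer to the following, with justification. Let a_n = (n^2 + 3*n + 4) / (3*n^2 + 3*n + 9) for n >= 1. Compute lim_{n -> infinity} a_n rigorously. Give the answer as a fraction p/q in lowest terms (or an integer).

Divide numerator and denominator by n^2, the highest power:
numerator / n^2 = 1 + 3/n + 4/n^2
denominator / n^2 = 3 + 3/n + 9/n^2
As n -> infinity, all terms of the form c/n^k (k >= 1) tend to 0.
So numerator / n^2 -> 1 and denominator / n^2 -> 3.
Therefore lim a_n = 1/3.

1/3


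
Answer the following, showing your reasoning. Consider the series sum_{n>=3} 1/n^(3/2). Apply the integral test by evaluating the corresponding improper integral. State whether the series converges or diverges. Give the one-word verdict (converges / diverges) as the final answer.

Let f(x) = x^(-3/2). Then f is positive, continuous, and decreasing on [3, infinity), so the integral test applies.
Compute the improper integral int_{3}^infinity f(x) dx:
  antiderivative F(x) = -2/sqrt(x).
  As x -> infinity, F(x) -> 0 (since p = 3/2 > 1).
  So int = F(infinity) - F(3) = 0 - (-2*sqrt(3)/3) = 2*sqrt(3)/3.
  Finite, so by the integral test, the series converges.

converges


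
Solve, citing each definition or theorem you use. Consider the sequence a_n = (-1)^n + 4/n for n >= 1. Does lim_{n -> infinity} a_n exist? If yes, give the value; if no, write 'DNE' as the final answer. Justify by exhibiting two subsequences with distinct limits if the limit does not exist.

Examine the behaviour of a_n along subsequences.
a_{2k} = 1 + 4/(2k) -> 1. a_{2k+1} = -1 + 4/(2k+1) -> -1.
Since these two subsequential limits are 1 and -1, distinct, the full sequence cannot converge (a convergent sequence has all subsequences tending to the same limit). So lim a_n does not exist.

DNE


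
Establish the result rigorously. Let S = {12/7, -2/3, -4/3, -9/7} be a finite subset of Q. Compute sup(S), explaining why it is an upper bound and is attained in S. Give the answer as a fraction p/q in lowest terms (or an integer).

S is finite, so sup(S) = max(S).
Sorted decreasing:
12/7, -2/3, -9/7, -4/3
The extremum is 12/7.
For every x in S, x <= 12/7. And 12/7 is in S, so it is attained.
Therefore sup(S) = 12/7.

12/7


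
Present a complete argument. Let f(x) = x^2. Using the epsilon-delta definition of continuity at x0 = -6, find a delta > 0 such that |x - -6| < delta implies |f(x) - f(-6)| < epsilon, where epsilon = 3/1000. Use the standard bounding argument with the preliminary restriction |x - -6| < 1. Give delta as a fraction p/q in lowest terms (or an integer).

Factor: |x^2 - (-6)^2| = |x - -6| * |x + -6|.
Impose |x - -6| < 1 first. Then |x + -6| = |(x - -6) + 2*(-6)| <= |x - -6| + 2*|-6| < 1 + 12 = 13.
So |x^2 - (-6)^2| < delta * 13.
We need delta * 13 <= 3/1000, i.e. delta <= 3/1000/13 = 3/13000.
Since 3/13000 < 1, this is tighter than 1; take delta = 3/13000.
So delta = 3/13000 works.

3/13000


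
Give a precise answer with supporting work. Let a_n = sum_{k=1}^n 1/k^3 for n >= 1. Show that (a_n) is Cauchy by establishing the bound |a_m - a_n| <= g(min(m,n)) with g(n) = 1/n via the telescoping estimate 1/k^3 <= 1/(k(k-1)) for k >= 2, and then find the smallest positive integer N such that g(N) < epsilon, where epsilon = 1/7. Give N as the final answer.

For m > n >= 1: |a_m - a_n| = sum_{k=n+1}^m 1/k^3.
Use 1/k^3 <= 1/(k(k-1)) = 1/(k-1) - 1/k for k >= 2 (which holds since k^3 >= k^2 >= k(k-1) for k >= 2):
sum_{k=n+1}^m 1/k^3 <= sum_{k=n+1}^m (1/(k-1) - 1/k) = 1/n - 1/m <= 1/n.
By symmetry the same bound holds with n,m swapped, so |a_m - a_n| <= 1/min(m,n) = g(min(m,n)). Since g(n) -> 0, (a_n) is Cauchy.
Now solve g(N) < 1/7: 1/N < 1/7 <=> N > 1/(1/7) = 7.
The smallest integer strictly greater than 7 is N = 8.
Check: g(8) = 1/8 < 1/7; g(7) = 1/7 >= 1/7. So N = 8.

8


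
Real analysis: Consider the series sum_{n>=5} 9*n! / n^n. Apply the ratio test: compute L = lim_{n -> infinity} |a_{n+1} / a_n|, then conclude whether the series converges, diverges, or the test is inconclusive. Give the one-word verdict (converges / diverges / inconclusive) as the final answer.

Let a_n denote the general term. Form the ratio a_{n+1}/a_n and simplify:
a_{n+1}/a_n = (n/(n + 1))^n
Take the limit as n -> infinity: L = exp(-1).
Since L = exp(-1) < 1, the ratio test implies the series converges.

converges


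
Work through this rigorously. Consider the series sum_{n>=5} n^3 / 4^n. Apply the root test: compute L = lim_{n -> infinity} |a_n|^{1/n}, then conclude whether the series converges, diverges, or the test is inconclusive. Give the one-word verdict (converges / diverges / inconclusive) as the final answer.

Let a_n denote the general term. Form |a_n|^(1/n) and simplify:
|a_n|^(1/n) = n^(3/n)/4
Take the limit as n -> infinity: L = 1/4.
Since L = 1/4 < 1, the root test implies convergence.

converges


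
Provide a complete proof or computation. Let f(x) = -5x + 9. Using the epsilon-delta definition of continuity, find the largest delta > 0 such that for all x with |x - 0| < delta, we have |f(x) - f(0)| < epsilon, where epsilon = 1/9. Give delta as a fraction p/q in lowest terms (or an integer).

We compute f(0) = -5*(0) + 9 = 9.
|f(x) - f(0)| = |-5x + 9 - (9)| = |-5(x - 0)| = 5|x - 0|.
We need 5|x - 0| < 1/9, i.e. |x - 0| < 1/9 / 5 = 1/45.
So any delta <= 1/45 works. Conversely, if delta > 1/45, then x = 0 + 1/45 satisfies |x - 0| = 1/45 < delta but |f(x) - f(0)| = 5 * 1/45 = 1/9, which is not < 1/9; so no larger delta works.
Hence the largest such delta is 1/45.

1/45


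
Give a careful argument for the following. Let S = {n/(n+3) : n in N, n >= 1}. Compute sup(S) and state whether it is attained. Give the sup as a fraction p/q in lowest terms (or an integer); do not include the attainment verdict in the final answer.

Analysis:
- Values: 1/4, 2/5, 1/2, 4/7, ... strictly increasing.
- Minimum is 1/4 (n=1); inf = 1/4 (attained).
- n/(n+3) = 1 - 3/(n+3) -> 1 from below as n -> infinity, and never equals 1.
- So sup = 1 (not attained).
Conclusion: sup(S) = 1, not attained in S.

1


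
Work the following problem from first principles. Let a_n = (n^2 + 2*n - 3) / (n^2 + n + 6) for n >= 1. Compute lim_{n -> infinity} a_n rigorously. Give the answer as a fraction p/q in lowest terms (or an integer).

Divide numerator and denominator by n^2, the highest power:
numerator / n^2 = 1 + 2/n - 3/n^2
denominator / n^2 = 1 + 1/n + 6/n^2
As n -> infinity, all terms of the form c/n^k (k >= 1) tend to 0.
So numerator / n^2 -> 1 and denominator / n^2 -> 1.
Therefore lim a_n = 1.

1


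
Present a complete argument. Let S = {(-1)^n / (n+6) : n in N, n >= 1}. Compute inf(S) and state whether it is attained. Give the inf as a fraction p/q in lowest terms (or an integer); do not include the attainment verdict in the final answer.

Analysis:
- Values: -1/7, 1/8, -1/9, 1/10, -1/11, ...
- Positive terms (even n): 1/(2+6), 1/(4+6), ... decreasing -> max = 1/8 (n=2).
- Negative terms (odd n): -1/(1+6), -1/(3+6), ... increasing -> min = -1/7 (n=1).
- So sup = 1/8 (attained at n=2); inf = -1/7 (attained at n=1).
Conclusion: inf(S) = -1/7, attained in S.

-1/7


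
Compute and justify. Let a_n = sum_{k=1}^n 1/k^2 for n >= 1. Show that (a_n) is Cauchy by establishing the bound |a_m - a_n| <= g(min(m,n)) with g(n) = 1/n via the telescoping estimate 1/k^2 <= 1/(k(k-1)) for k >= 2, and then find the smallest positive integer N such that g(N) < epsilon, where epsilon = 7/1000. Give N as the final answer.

For m > n >= 1: |a_m - a_n| = sum_{k=n+1}^m 1/k^2.
Use 1/k^2 <= 1/(k(k-1)) = 1/(k-1) - 1/k for k >= 2:
sum_{k=n+1}^m 1/k^2 <= sum_{k=n+1}^m (1/(k-1) - 1/k) = 1/n - 1/m <= 1/n.
By symmetry the same bound holds with n,m swapped, so |a_m - a_n| <= 1/min(m,n) = g(min(m,n)). Since g(n) -> 0, (a_n) is Cauchy.
Now solve g(N) < 7/1000: 1/N < 7/1000 <=> N > 1/(7/1000) = 1000/7.
The smallest integer strictly greater than 1000/7 is N = 143.
Check: g(143) = 1/143 < 7/1000; g(142) = 1/142 >= 7/1000. So N = 143.

143


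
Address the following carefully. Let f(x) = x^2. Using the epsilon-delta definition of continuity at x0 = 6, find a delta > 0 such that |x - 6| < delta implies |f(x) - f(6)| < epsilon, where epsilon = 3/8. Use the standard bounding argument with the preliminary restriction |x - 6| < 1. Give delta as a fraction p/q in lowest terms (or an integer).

Factor: |x^2 - (6)^2| = |x - 6| * |x + 6|.
Impose |x - 6| < 1 first. Then |x + 6| = |(x - 6) + 2*(6)| <= |x - 6| + 2*|6| < 1 + 12 = 13.
So |x^2 - (6)^2| < delta * 13.
We need delta * 13 <= 3/8, i.e. delta <= 3/8/13 = 3/104.
Since 3/104 < 1, this is tighter than 1; take delta = 3/104.
So delta = 3/104 works.

3/104


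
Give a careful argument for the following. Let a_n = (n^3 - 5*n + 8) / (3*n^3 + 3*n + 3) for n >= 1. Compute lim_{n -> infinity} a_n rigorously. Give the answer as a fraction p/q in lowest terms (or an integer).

Divide numerator and denominator by n^3, the highest power:
numerator / n^3 = 1 - 5/n^2 + 8/n^3
denominator / n^3 = 3 + 3/n^2 + 3/n^3
As n -> infinity, all terms of the form c/n^k (k >= 1) tend to 0.
So numerator / n^3 -> 1 and denominator / n^3 -> 3.
Therefore lim a_n = 1/3.

1/3


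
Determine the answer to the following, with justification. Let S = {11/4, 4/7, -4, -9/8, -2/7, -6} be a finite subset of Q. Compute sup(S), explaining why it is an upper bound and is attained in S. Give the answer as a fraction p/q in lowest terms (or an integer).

S is finite, so sup(S) = max(S).
Sorted decreasing:
11/4, 4/7, -2/7, -9/8, -4, -6
The extremum is 11/4.
For every x in S, x <= 11/4. And 11/4 is in S, so it is attained.
Therefore sup(S) = 11/4.

11/4


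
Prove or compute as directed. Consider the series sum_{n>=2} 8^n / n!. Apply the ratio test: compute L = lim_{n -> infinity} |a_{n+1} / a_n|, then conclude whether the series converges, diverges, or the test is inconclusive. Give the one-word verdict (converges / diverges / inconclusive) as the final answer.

Let a_n denote the general term. Form the ratio a_{n+1}/a_n and simplify:
a_{n+1}/a_n = 8/(n + 1)
Take the limit as n -> infinity: L = 0.
Since L = 0 < 1, the ratio test implies the series converges.

converges


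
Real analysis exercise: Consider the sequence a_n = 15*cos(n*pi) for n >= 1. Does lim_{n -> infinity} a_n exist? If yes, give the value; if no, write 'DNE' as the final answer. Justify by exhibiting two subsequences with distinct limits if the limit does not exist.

Examine the behaviour of a_n along subsequences.
cos(n*pi) = (-1)^n, so a_n = 15*(-1)^n. a_{2k} = 15 -> 15. a_{2k+1} = -15 -> -15.
Since these two subsequential limits are 15 and -15, distinct, the full sequence cannot converge (a convergent sequence has all subsequences tending to the same limit). So lim a_n does not exist.

DNE


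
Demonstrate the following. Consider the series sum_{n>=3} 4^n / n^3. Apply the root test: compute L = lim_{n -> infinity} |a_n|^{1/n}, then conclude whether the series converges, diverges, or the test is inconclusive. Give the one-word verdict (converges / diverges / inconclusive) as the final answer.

Let a_n denote the general term. Form |a_n|^(1/n) and simplify:
|a_n|^(1/n) = 4/n^(3/n)
Take the limit as n -> infinity: L = 4.
Since L = 4 > 1, the root test implies divergence.

diverges


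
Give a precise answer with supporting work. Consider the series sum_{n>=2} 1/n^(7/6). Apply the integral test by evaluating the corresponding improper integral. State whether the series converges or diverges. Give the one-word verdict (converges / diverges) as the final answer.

Let f(x) = x^(-7/6). Then f is positive, continuous, and decreasing on [2, infinity), so the integral test applies.
Compute the improper integral int_{2}^infinity f(x) dx:
  antiderivative F(x) = -6/x^(1/6).
  As x -> infinity, F(x) -> 0 (since p = 7/6 > 1).
  So int = F(infinity) - F(2) = 0 - (-3*2^(5/6)) = 3*2^(5/6).
  Finite, so by the integral test, the series converges.

converges


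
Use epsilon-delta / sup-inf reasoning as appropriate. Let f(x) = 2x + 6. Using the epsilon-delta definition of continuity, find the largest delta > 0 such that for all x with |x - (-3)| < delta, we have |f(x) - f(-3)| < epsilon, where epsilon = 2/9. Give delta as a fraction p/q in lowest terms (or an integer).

We compute f(-3) = 2*(-3) + 6 = 0.
|f(x) - f(-3)| = |2x + 6 - (0)| = |2(x - (-3))| = 2|x - (-3)|.
We need 2|x - (-3)| < 2/9, i.e. |x - (-3)| < 2/9 / 2 = 1/9.
So any delta <= 1/9 works. Conversely, if delta > 1/9, then x = -3 + 1/9 satisfies |x - (-3)| = 1/9 < delta but |f(x) - f(-3)| = 2 * 1/9 = 2/9, which is not < 2/9; so no larger delta works.
Hence the largest such delta is 1/9.

1/9


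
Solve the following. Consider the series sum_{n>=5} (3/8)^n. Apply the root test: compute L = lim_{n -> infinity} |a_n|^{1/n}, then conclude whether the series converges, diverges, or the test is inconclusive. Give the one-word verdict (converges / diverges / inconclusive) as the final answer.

Let a_n denote the general term. Form |a_n|^(1/n) and simplify:
|a_n|^(1/n) = 3/8
Take the limit as n -> infinity: L = 3/8.
Since L = 3/8 < 1, the root test implies convergence.

converges


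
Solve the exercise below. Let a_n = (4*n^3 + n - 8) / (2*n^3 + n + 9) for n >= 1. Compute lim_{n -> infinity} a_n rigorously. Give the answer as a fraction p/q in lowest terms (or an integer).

Divide numerator and denominator by n^3, the highest power:
numerator / n^3 = 4 + n^(-2) - 8/n^3
denominator / n^3 = 2 + n^(-2) + 9/n^3
As n -> infinity, all terms of the form c/n^k (k >= 1) tend to 0.
So numerator / n^3 -> 4 and denominator / n^3 -> 2.
Therefore lim a_n = 2.

2


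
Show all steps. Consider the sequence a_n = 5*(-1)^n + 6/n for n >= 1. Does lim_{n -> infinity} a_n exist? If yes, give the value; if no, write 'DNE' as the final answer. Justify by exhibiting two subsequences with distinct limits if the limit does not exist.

Examine the behaviour of a_n along subsequences.
a_{2k} = 5 + 6/(2k) -> 5. a_{2k+1} = -5 + 6/(2k+1) -> -5.
Since these two subsequential limits are 5 and -5, distinct, the full sequence cannot converge (a convergent sequence has all subsequences tending to the same limit). So lim a_n does not exist.

DNE


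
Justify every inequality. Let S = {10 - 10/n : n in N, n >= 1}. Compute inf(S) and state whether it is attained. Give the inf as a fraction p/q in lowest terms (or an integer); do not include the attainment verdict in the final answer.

Analysis:
- Values: 0, 5, 20/3, 15/2, ... strictly increasing.
- Minimum is 0 (n=1); inf = 0 (attained).
- 10 - 10/n -> 10 from below; sup = 10, not attained.
Conclusion: inf(S) = 0, attained in S.

0


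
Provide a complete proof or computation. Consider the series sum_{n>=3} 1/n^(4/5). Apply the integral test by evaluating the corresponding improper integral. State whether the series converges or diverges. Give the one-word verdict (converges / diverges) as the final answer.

Let f(x) = x^(-4/5). Then f is positive, continuous, and decreasing on [3, infinity), so the integral test applies.
Compute the improper integral int_{3}^infinity f(x) dx:
  antiderivative F(x) = 5*x^(1/5).
  As x -> infinity, F(x) -> infinity (since p = 4/5 < 1).
  So the integral diverges. By the integral test, the series diverges.

diverges


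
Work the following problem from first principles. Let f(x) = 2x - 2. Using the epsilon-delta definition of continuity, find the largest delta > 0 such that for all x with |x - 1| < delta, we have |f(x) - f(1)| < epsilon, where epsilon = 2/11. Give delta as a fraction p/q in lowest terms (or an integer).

We compute f(1) = 2*(1) - 2 = 0.
|f(x) - f(1)| = |2x - 2 - (0)| = |2(x - 1)| = 2|x - 1|.
We need 2|x - 1| < 2/11, i.e. |x - 1| < 2/11 / 2 = 1/11.
So any delta <= 1/11 works. Conversely, if delta > 1/11, then x = 1 + 1/11 satisfies |x - 1| = 1/11 < delta but |f(x) - f(1)| = 2 * 1/11 = 2/11, which is not < 2/11; so no larger delta works.
Hence the largest such delta is 1/11.

1/11


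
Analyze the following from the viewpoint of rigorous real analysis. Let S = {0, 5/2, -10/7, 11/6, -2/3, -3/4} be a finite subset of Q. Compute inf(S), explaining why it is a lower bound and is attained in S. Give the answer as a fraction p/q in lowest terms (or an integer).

S is finite, so inf(S) = min(S).
Sorted increasing:
-10/7, -3/4, -2/3, 0, 11/6, 5/2
The extremum is -10/7.
For every x in S, x >= -10/7. And -10/7 is in S, so it is attained.
Therefore inf(S) = -10/7.

-10/7


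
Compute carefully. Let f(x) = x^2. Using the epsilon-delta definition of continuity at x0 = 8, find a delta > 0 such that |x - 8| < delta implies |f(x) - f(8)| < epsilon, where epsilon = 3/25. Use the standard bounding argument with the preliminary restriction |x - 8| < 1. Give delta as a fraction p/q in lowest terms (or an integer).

Factor: |x^2 - (8)^2| = |x - 8| * |x + 8|.
Impose |x - 8| < 1 first. Then |x + 8| = |(x - 8) + 2*(8)| <= |x - 8| + 2*|8| < 1 + 16 = 17.
So |x^2 - (8)^2| < delta * 17.
We need delta * 17 <= 3/25, i.e. delta <= 3/25/17 = 3/425.
Since 3/425 < 1, this is tighter than 1; take delta = 3/425.
So delta = 3/425 works.

3/425


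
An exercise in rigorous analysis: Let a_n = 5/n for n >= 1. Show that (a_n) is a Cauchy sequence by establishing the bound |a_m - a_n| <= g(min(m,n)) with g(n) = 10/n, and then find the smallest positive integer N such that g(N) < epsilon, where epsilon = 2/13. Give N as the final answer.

For any m, n >= 1, by the triangle inequality:
|a_m - a_n| = |5/m - 5/n| <= 5*1/m + 5*1/n <= 10/min(m,n).
So g(n) = 10/n bounds the Cauchy difference. Since g(n) -> 0, (a_n) is Cauchy.
Now solve g(N) < 2/13: 10/N < 2/13 <=> N > 10 / (2/13) = 65.
The smallest integer strictly greater than 65 is N = 66.
Check: g(66) = 10/66 = 5/33 < 2/13; g(65) = 2/13 >= 2/13. So N = 66.

66


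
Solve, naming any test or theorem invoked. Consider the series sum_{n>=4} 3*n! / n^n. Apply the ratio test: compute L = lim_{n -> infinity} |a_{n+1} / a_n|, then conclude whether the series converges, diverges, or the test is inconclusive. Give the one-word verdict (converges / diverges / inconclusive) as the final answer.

Let a_n denote the general term. Form the ratio a_{n+1}/a_n and simplify:
a_{n+1}/a_n = (n/(n + 1))^n
Take the limit as n -> infinity: L = exp(-1).
Since L = exp(-1) < 1, the ratio test implies the series converges.

converges


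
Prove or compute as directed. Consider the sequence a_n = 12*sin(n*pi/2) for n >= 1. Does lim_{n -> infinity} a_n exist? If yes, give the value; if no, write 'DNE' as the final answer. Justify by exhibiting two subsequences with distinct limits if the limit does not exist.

Examine the behaviour of a_n along subsequences.
a_{4k+1} = 12*sin(pi/2 + 2k*pi) = 12 -> 12. a_{4k+3} = 12*sin(3pi/2 + 2k*pi) = -12 -> -12.
Since these two subsequential limits are 12 and -12, distinct, the full sequence cannot converge (a convergent sequence has all subsequences tending to the same limit). So lim a_n does not exist.

DNE


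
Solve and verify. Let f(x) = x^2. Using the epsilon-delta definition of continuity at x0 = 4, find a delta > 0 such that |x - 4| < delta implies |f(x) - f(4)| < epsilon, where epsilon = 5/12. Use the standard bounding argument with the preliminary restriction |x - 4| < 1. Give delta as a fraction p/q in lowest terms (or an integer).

Factor: |x^2 - (4)^2| = |x - 4| * |x + 4|.
Impose |x - 4| < 1 first. Then |x + 4| = |(x - 4) + 2*(4)| <= |x - 4| + 2*|4| < 1 + 8 = 9.
So |x^2 - (4)^2| < delta * 9.
We need delta * 9 <= 5/12, i.e. delta <= 5/12/9 = 5/108.
Since 5/108 < 1, this is tighter than 1; take delta = 5/108.
So delta = 5/108 works.

5/108


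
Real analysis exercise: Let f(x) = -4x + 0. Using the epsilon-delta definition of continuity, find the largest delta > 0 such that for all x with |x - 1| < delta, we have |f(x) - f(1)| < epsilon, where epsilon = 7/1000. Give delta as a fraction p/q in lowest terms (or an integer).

We compute f(1) = -4*(1) + 0 = -4.
|f(x) - f(1)| = |-4x + 0 - (-4)| = |-4(x - 1)| = 4|x - 1|.
We need 4|x - 1| < 7/1000, i.e. |x - 1| < 7/1000 / 4 = 7/4000.
So any delta <= 7/4000 works. Conversely, if delta > 7/4000, then x = 1 + 7/4000 satisfies |x - 1| = 7/4000 < delta but |f(x) - f(1)| = 4 * 7/4000 = 7/1000, which is not < 7/1000; so no larger delta works.
Hence the largest such delta is 7/4000.

7/4000


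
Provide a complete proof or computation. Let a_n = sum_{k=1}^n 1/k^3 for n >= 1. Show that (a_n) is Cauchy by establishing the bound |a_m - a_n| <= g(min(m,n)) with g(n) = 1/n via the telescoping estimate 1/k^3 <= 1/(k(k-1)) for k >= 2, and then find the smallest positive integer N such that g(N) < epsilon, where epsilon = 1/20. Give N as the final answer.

For m > n >= 1: |a_m - a_n| = sum_{k=n+1}^m 1/k^3.
Use 1/k^3 <= 1/(k(k-1)) = 1/(k-1) - 1/k for k >= 2 (which holds since k^3 >= k^2 >= k(k-1) for k >= 2):
sum_{k=n+1}^m 1/k^3 <= sum_{k=n+1}^m (1/(k-1) - 1/k) = 1/n - 1/m <= 1/n.
By symmetry the same bound holds with n,m swapped, so |a_m - a_n| <= 1/min(m,n) = g(min(m,n)). Since g(n) -> 0, (a_n) is Cauchy.
Now solve g(N) < 1/20: 1/N < 1/20 <=> N > 1/(1/20) = 20.
The smallest integer strictly greater than 20 is N = 21.
Check: g(21) = 1/21 < 1/20; g(20) = 1/20 >= 1/20. So N = 21.

21


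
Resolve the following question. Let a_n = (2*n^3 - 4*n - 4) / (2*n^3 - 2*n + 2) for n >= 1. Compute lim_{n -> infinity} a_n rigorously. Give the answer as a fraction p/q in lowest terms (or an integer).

Divide numerator and denominator by n^3, the highest power:
numerator / n^3 = 2 - 4/n^2 - 4/n^3
denominator / n^3 = 2 - 2/n^2 + 2/n^3
As n -> infinity, all terms of the form c/n^k (k >= 1) tend to 0.
So numerator / n^3 -> 2 and denominator / n^3 -> 2.
Therefore lim a_n = 1.

1


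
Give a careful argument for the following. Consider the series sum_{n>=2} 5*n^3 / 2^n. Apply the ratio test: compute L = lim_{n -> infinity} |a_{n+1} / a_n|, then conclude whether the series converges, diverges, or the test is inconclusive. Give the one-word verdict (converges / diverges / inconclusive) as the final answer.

Let a_n denote the general term. Form the ratio a_{n+1}/a_n and simplify:
a_{n+1}/a_n = (n + 1)^3/(2*n^3)
Take the limit as n -> infinity: L = 1/2.
Since L = 1/2 < 1, the ratio test implies the series converges.

converges


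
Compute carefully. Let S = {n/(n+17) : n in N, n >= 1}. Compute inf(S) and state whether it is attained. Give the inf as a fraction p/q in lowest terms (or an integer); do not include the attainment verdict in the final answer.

Analysis:
- Values: 1/18, 2/19, 3/20, 4/21, ... strictly increasing.
- Minimum is 1/18 (n=1); inf = 1/18 (attained).
- n/(n+17) = 1 - 17/(n+17) -> 1 from below as n -> infinity, and never equals 1.
- So sup = 1 (not attained).
Conclusion: inf(S) = 1/18, attained in S.

1/18


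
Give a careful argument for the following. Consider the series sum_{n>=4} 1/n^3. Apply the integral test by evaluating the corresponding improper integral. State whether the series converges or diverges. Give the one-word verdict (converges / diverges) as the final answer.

Let f(x) = x^(-3). Then f is positive, continuous, and decreasing on [4, infinity), so the integral test applies.
Compute the improper integral int_{4}^infinity f(x) dx:
  antiderivative F(x) = -1/(2*x^2).
  As x -> infinity, F(x) -> 0 (since p = 3 > 1).
  So int = F(infinity) - F(4) = 0 - (-1/32) = 1/32.
  Finite, so by the integral test, the series converges.

converges


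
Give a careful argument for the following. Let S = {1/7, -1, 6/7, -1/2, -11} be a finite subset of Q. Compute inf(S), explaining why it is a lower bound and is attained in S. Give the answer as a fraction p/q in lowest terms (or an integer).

S is finite, so inf(S) = min(S).
Sorted increasing:
-11, -1, -1/2, 1/7, 6/7
The extremum is -11.
For every x in S, x >= -11. And -11 is in S, so it is attained.
Therefore inf(S) = -11.

-11


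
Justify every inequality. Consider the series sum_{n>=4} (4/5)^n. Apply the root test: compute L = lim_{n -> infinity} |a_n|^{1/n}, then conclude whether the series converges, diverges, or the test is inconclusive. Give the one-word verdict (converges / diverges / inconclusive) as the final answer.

Let a_n denote the general term. Form |a_n|^(1/n) and simplify:
|a_n|^(1/n) = 4/5
Take the limit as n -> infinity: L = 4/5.
Since L = 4/5 < 1, the root test implies convergence.

converges


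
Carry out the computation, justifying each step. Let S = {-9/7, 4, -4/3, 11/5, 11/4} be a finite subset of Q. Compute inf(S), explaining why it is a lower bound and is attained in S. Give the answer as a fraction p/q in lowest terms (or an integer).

S is finite, so inf(S) = min(S).
Sorted increasing:
-4/3, -9/7, 11/5, 11/4, 4
The extremum is -4/3.
For every x in S, x >= -4/3. And -4/3 is in S, so it is attained.
Therefore inf(S) = -4/3.

-4/3


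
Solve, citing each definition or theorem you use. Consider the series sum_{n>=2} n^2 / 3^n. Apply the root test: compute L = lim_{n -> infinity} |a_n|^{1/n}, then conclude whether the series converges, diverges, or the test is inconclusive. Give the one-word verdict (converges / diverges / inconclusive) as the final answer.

Let a_n denote the general term. Form |a_n|^(1/n) and simplify:
|a_n|^(1/n) = n^(2/n)/3
Take the limit as n -> infinity: L = 1/3.
Since L = 1/3 < 1, the root test implies convergence.

converges


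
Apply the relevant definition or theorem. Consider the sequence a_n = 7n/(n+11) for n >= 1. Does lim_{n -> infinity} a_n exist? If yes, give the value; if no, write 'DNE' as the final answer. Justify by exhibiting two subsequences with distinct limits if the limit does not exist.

Examine the behaviour of a_n along subsequences.
Even-n subsequence a_{2k} = 7(2k)/(2k+11) -> 7. Odd-n subsequence a_{2k+1} = 7(2k+1)/(2k+12) -> 7. Both tend to 7, which suggests the limit is 7; verify directly.
|a_n - 7| = |7n - 7(n+11)| / (n+11) = 77/(n+11) < 77/n for every n >= 1.
Given epsilon > 0, choose a positive integer N > 77/epsilon. Then for all n >= N, |a_n - 7| < 77/n <= 77/N < epsilon.
So by the definition of the limit, lim a_n exists and equals 7.

7


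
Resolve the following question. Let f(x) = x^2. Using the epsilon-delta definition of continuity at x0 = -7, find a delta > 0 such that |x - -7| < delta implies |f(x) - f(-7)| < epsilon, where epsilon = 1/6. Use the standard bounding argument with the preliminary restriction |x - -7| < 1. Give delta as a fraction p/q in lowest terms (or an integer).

Factor: |x^2 - (-7)^2| = |x - -7| * |x + -7|.
Impose |x - -7| < 1 first. Then |x + -7| = |(x - -7) + 2*(-7)| <= |x - -7| + 2*|-7| < 1 + 14 = 15.
So |x^2 - (-7)^2| < delta * 15.
We need delta * 15 <= 1/6, i.e. delta <= 1/6/15 = 1/90.
Since 1/90 < 1, this is tighter than 1; take delta = 1/90.
So delta = 1/90 works.

1/90


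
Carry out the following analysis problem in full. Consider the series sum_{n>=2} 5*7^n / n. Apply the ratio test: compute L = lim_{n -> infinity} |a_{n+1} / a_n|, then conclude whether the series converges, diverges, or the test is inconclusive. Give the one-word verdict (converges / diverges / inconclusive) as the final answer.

Let a_n denote the general term. Form the ratio a_{n+1}/a_n and simplify:
a_{n+1}/a_n = 7*n/(n + 1)
Take the limit as n -> infinity: L = 7.
Since L = 7 > 1 (or L = infinity), the ratio test implies the series diverges.

diverges


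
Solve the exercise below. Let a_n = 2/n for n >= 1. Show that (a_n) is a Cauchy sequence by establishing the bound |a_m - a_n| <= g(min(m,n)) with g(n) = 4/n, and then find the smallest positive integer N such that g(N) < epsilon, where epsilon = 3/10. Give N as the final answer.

For any m, n >= 1, by the triangle inequality:
|a_m - a_n| = |2/m - 2/n| <= 2*1/m + 2*1/n <= 4/min(m,n).
So g(n) = 4/n bounds the Cauchy difference. Since g(n) -> 0, (a_n) is Cauchy.
Now solve g(N) < 3/10: 4/N < 3/10 <=> N > 4 / (3/10) = 40/3.
The smallest integer strictly greater than 40/3 is N = 14.
Check: g(14) = 4/14 = 2/7 < 3/10; g(13) = 4/13 >= 3/10. So N = 14.

14


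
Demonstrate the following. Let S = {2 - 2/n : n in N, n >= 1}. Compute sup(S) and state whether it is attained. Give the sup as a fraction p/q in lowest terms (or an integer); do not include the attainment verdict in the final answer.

Analysis:
- Values: 0, 1, 4/3, 3/2, ... strictly increasing.
- Minimum is 0 (n=1); inf = 0 (attained).
- 2 - 2/n -> 2 from below; sup = 2, not attained.
Conclusion: sup(S) = 2, not attained in S.

2


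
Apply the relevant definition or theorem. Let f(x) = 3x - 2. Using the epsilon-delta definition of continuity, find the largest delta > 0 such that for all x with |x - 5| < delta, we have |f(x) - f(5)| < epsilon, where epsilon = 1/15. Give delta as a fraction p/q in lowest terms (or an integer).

We compute f(5) = 3*(5) - 2 = 13.
|f(x) - f(5)| = |3x - 2 - (13)| = |3(x - 5)| = 3|x - 5|.
We need 3|x - 5| < 1/15, i.e. |x - 5| < 1/15 / 3 = 1/45.
So any delta <= 1/45 works. Conversely, if delta > 1/45, then x = 5 + 1/45 satisfies |x - 5| = 1/45 < delta but |f(x) - f(5)| = 3 * 1/45 = 1/15, which is not < 1/15; so no larger delta works.
Hence the largest such delta is 1/45.

1/45


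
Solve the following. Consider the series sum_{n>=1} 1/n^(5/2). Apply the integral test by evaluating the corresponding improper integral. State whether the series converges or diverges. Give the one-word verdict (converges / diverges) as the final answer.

Let f(x) = x^(-5/2). Then f is positive, continuous, and decreasing on [1, infinity), so the integral test applies.
Compute the improper integral int_{1}^infinity f(x) dx:
  antiderivative F(x) = -2/(3*x^(3/2)).
  As x -> infinity, F(x) -> 0 (since p = 5/2 > 1).
  So int = F(infinity) - F(1) = 0 - (-2/3) = 2/3.
  Finite, so by the integral test, the series converges.

converges


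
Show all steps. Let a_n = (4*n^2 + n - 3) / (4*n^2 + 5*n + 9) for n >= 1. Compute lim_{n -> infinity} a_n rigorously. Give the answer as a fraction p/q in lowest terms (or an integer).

Divide numerator and denominator by n^2, the highest power:
numerator / n^2 = 4 + 1/n - 3/n^2
denominator / n^2 = 4 + 5/n + 9/n^2
As n -> infinity, all terms of the form c/n^k (k >= 1) tend to 0.
So numerator / n^2 -> 4 and denominator / n^2 -> 4.
Therefore lim a_n = 1.

1


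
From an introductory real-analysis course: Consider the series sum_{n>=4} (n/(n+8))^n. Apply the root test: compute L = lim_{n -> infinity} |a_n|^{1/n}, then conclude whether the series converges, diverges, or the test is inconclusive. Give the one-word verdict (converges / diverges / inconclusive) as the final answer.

Let a_n denote the general term. Form |a_n|^(1/n) and simplify:
|a_n|^(1/n) = n/(n + 8)
Take the limit as n -> infinity: L = 1.
Since L = 1, the root test is inconclusive. (In fact a_n = (n/(n+8))^n -> e^(-8) != 0, so the nth-term test shows divergence; but the root test itself gives no conclusion.)

inconclusive


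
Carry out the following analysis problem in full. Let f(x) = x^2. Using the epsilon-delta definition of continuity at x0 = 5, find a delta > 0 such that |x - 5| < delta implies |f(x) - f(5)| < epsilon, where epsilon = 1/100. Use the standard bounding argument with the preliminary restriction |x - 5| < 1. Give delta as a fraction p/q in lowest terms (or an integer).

Factor: |x^2 - (5)^2| = |x - 5| * |x + 5|.
Impose |x - 5| < 1 first. Then |x + 5| = |(x - 5) + 2*(5)| <= |x - 5| + 2*|5| < 1 + 10 = 11.
So |x^2 - (5)^2| < delta * 11.
We need delta * 11 <= 1/100, i.e. delta <= 1/100/11 = 1/1100.
Since 1/1100 < 1, this is tighter than 1; take delta = 1/1100.
So delta = 1/1100 works.

1/1100


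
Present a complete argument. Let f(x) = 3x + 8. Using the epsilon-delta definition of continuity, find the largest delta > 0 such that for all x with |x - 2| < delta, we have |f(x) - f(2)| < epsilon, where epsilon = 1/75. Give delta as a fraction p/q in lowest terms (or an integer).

We compute f(2) = 3*(2) + 8 = 14.
|f(x) - f(2)| = |3x + 8 - (14)| = |3(x - 2)| = 3|x - 2|.
We need 3|x - 2| < 1/75, i.e. |x - 2| < 1/75 / 3 = 1/225.
So any delta <= 1/225 works. Conversely, if delta > 1/225, then x = 2 + 1/225 satisfies |x - 2| = 1/225 < delta but |f(x) - f(2)| = 3 * 1/225 = 1/75, which is not < 1/75; so no larger delta works.
Hence the largest such delta is 1/225.

1/225


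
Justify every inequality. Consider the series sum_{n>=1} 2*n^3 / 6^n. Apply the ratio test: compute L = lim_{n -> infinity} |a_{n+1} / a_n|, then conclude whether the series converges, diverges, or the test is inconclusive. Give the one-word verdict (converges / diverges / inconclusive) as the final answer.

Let a_n denote the general term. Form the ratio a_{n+1}/a_n and simplify:
a_{n+1}/a_n = (n + 1)^3/(6*n^3)
Take the limit as n -> infinity: L = 1/6.
Since L = 1/6 < 1, the ratio test implies the series converges.

converges
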